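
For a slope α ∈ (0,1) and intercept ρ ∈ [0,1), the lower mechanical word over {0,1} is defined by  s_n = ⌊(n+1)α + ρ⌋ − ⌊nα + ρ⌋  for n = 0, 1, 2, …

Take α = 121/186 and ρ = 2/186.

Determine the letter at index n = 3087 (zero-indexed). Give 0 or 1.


0

(n+1)α + ρ = (3088·121 + 2) / 186 = 373650/186
nα + ρ     = (3087·121 + 2) / 186 = 373529/186
⌊373650/186⌋ = 2008,  ⌊373529/186⌋ = 2008
s_{3087} = 2008 − 2008 = 0


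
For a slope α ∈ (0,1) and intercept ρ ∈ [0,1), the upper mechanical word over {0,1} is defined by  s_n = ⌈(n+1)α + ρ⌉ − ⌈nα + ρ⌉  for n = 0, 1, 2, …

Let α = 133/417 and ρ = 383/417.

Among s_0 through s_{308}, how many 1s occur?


99

#1s = Σ_{n=0}^{308} s_n = Σ_{n=0}^{308} (⌈(n+1)α+ρ⌉ − ⌈nα+ρ⌉)
the sum telescopes: every ⌈nα+ρ⌉ with 0 < n < 309 appears once with + and once with −, leaving ⌈309α+ρ⌉ − ⌈0·α+ρ⌉
309α + ρ = (309·133 + 383) / 417 = 41480/417
ρ = 383/417
⌈41480/417⌉ = 100,  ⌈383/417⌉ = 1
#1s = 100 − 1 = 99


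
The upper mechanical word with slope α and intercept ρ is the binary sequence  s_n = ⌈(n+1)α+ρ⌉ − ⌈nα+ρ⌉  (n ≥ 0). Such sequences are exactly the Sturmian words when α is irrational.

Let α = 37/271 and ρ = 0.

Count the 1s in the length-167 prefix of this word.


#1s = Σ_{n=0}^{166} s_n = Σ_{n=0}^{166} (⌈(n+1)α+ρ⌉ − ⌈nα+ρ⌉)
the sum telescopes: every ⌈nα+ρ⌉ with 0 < n < 167 appears once with + and once with −, leaving ⌈167α+ρ⌉ − ⌈0·α+ρ⌉
167α + ρ = (167·37) / 271 = 6179/271
ρ = 0/271
⌈6179/271⌉ = 23,  ⌈0/271⌉ = 0
#1s = 23 − 0 = 23

23


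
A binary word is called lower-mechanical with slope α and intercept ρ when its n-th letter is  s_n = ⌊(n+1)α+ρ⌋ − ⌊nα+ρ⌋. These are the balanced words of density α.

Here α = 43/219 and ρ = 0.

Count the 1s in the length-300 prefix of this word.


58

#1s = Σ_{n=0}^{299} s_n = Σ_{n=0}^{299} (⌊(n+1)α+ρ⌋ − ⌊nα+ρ⌋)
the sum telescopes: every ⌊nα+ρ⌋ with 0 < n < 300 appears once with + and once with −, leaving ⌊300α+ρ⌋ − ⌊0·α+ρ⌋
300α + ρ = (300·43) / 219 = 12900/219
ρ = 0/219
⌊12900/219⌋ = 58,  ⌊0/219⌋ = 0
#1s = 58 − 0 = 58


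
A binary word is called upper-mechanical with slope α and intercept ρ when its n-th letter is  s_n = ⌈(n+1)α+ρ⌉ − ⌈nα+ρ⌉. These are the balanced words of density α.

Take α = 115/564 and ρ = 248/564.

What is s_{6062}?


0

(n+1)α + ρ = (6063·115 + 248) / 564 = 697493/564
nα + ρ     = (6062·115 + 248) / 564 = 697378/564
⌈697493/564⌉ = 1237,  ⌈697378/564⌉ = 1237
s_{6062} = 1237 − 1237 = 0


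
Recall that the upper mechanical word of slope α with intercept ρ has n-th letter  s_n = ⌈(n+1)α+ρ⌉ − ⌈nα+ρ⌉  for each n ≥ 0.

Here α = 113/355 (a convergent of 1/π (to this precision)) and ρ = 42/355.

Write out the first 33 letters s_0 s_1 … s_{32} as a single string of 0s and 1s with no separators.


001001000100100100100100100100010

n=0: ⌈(1·113+42)/355⌉ − ⌈(0·113+42)/355⌉ = ⌈155/355⌉ − ⌈42/355⌉ = 1 − 1 = 0
n=1: ⌈(2·113+42)/355⌉ − ⌈(1·113+42)/355⌉ = ⌈268/355⌉ − ⌈155/355⌉ = 1 − 1 = 0
n=2: ⌈(3·113+42)/355⌉ − ⌈(2·113+42)/355⌉ = ⌈381/355⌉ − ⌈268/355⌉ = 2 − 1 = 1
n=3: ⌈(4·113+42)/355⌉ − ⌈(3·113+42)/355⌉ = ⌈494/355⌉ − ⌈381/355⌉ = 2 − 2 = 0
n=4: ⌈(5·113+42)/355⌉ − ⌈(4·113+42)/355⌉ = ⌈607/355⌉ − ⌈494/355⌉ = 2 − 2 = 0
n=5: ⌈(6·113+42)/355⌉ − ⌈(5·113+42)/355⌉ = ⌈720/355⌉ − ⌈607/355⌉ = 3 − 2 = 1
n=6: ⌈(7·113+42)/355⌉ − ⌈(6·113+42)/355⌉ = ⌈833/355⌉ − ⌈720/355⌉ = 3 − 3 = 0
n=7: ⌈(8·113+42)/355⌉ − ⌈(7·113+42)/355⌉ = ⌈946/355⌉ − ⌈833/355⌉ = 3 − 3 = 0
n=8: ⌈(9·113+42)/355⌉ − ⌈(8·113+42)/355⌉ = ⌈1059/355⌉ − ⌈946/355⌉ = 3 − 3 = 0
n=9: ⌈(10·113+42)/355⌉ − ⌈(9·113+42)/355⌉ = ⌈1172/355⌉ − ⌈1059/355⌉ = 4 − 3 = 1
n=10: ⌈(11·113+42)/355⌉ − ⌈(10·113+42)/355⌉ = ⌈1285/355⌉ − ⌈1172/355⌉ = 4 − 4 = 0
n=11: ⌈(12·113+42)/355⌉ − ⌈(11·113+42)/355⌉ = ⌈1398/355⌉ − ⌈1285/355⌉ = 4 − 4 = 0
n=12: ⌈(13·113+42)/355⌉ − ⌈(12·113+42)/355⌉ = ⌈1511/355⌉ − ⌈1398/355⌉ = 5 − 4 = 1
n=13: ⌈(14·113+42)/355⌉ − ⌈(13·113+42)/355⌉ = ⌈1624/355⌉ − ⌈1511/355⌉ = 5 − 5 = 0
n=14: ⌈(15·113+42)/355⌉ − ⌈(14·113+42)/355⌉ = ⌈1737/355⌉ − ⌈1624/355⌉ = 5 − 5 = 0
n=15: ⌈(16·113+42)/355⌉ − ⌈(15·113+42)/355⌉ = ⌈1850/355⌉ − ⌈1737/355⌉ = 6 − 5 = 1
n=16: ⌈(17·113+42)/355⌉ − ⌈(16·113+42)/355⌉ = ⌈1963/355⌉ − ⌈1850/355⌉ = 6 − 6 = 0
n=17: ⌈(18·113+42)/355⌉ − ⌈(17·113+42)/355⌉ = ⌈2076/355⌉ − ⌈1963/355⌉ = 6 − 6 = 0
n=18: ⌈(19·113+42)/355⌉ − ⌈(18·113+42)/355⌉ = ⌈2189/355⌉ − ⌈2076/355⌉ = 7 − 6 = 1
n=19: ⌈(20·113+42)/355⌉ − ⌈(19·113+42)/355⌉ = ⌈2302/355⌉ − ⌈2189/355⌉ = 7 − 7 = 0
n=20: ⌈(21·113+42)/355⌉ − ⌈(20·113+42)/355⌉ = ⌈2415/355⌉ − ⌈2302/355⌉ = 7 − 7 = 0
n=21: ⌈(22·113+42)/355⌉ − ⌈(21·113+42)/355⌉ = ⌈2528/355⌉ − ⌈2415/355⌉ = 8 − 7 = 1
n=22: ⌈(23·113+42)/355⌉ − ⌈(22·113+42)/355⌉ = ⌈2641/355⌉ − ⌈2528/355⌉ = 8 − 8 = 0
n=23: ⌈(24·113+42)/355⌉ − ⌈(23·113+42)/355⌉ = ⌈2754/355⌉ − ⌈2641/355⌉ = 8 − 8 = 0
n=24: ⌈(25·113+42)/355⌉ − ⌈(24·113+42)/355⌉ = ⌈2867/355⌉ − ⌈2754/355⌉ = 9 − 8 = 1
n=25: ⌈(26·113+42)/355⌉ − ⌈(25·113+42)/355⌉ = ⌈2980/355⌉ − ⌈2867/355⌉ = 9 − 9 = 0
n=26: ⌈(27·113+42)/355⌉ − ⌈(26·113+42)/355⌉ = ⌈3093/355⌉ − ⌈2980/355⌉ = 9 − 9 = 0
n=27: ⌈(28·113+42)/355⌉ − ⌈(27·113+42)/355⌉ = ⌈3206/355⌉ − ⌈3093/355⌉ = 10 − 9 = 1
n=28: ⌈(29·113+42)/355⌉ − ⌈(28·113+42)/355⌉ = ⌈3319/355⌉ − ⌈3206/355⌉ = 10 − 10 = 0
n=29: ⌈(30·113+42)/355⌉ − ⌈(29·113+42)/355⌉ = ⌈3432/355⌉ − ⌈3319/355⌉ = 10 − 10 = 0
n=30: ⌈(31·113+42)/355⌉ − ⌈(30·113+42)/355⌉ = ⌈3545/355⌉ − ⌈3432/355⌉ = 10 − 10 = 0
n=31: ⌈(32·113+42)/355⌉ − ⌈(31·113+42)/355⌉ = ⌈3658/355⌉ − ⌈3545/355⌉ = 11 − 10 = 1
n=32: ⌈(33·113+42)/355⌉ − ⌈(32·113+42)/355⌉ = ⌈3771/355⌉ − ⌈3658/355⌉ = 11 − 11 = 0


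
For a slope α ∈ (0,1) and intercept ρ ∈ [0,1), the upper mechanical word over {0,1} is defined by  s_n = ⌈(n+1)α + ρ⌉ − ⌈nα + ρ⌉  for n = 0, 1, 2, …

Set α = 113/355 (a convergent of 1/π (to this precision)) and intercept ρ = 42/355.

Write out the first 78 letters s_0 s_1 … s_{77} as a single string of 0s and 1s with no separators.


001001000100100100100100100100010010010010010010010001001001001001001001000100

n=0: ⌈(1·113+42)/355⌉ − ⌈(0·113+42)/355⌉ = ⌈155/355⌉ − ⌈42/355⌉ = 1 − 1 = 0
n=1: ⌈(2·113+42)/355⌉ − ⌈(1·113+42)/355⌉ = ⌈268/355⌉ − ⌈155/355⌉ = 1 − 1 = 0
n=2: ⌈(3·113+42)/355⌉ − ⌈(2·113+42)/355⌉ = ⌈381/355⌉ − ⌈268/355⌉ = 2 − 1 = 1
n=3: ⌈(4·113+42)/355⌉ − ⌈(3·113+42)/355⌉ = ⌈494/355⌉ − ⌈381/355⌉ = 2 − 2 = 0
n=4: ⌈(5·113+42)/355⌉ − ⌈(4·113+42)/355⌉ = ⌈607/355⌉ − ⌈494/355⌉ = 2 − 2 = 0
n=5: ⌈(6·113+42)/355⌉ − ⌈(5·113+42)/355⌉ = ⌈720/355⌉ − ⌈607/355⌉ = 3 − 2 = 1
n=6: ⌈(7·113+42)/355⌉ − ⌈(6·113+42)/355⌉ = ⌈833/355⌉ − ⌈720/355⌉ = 3 − 3 = 0
n=7: ⌈(8·113+42)/355⌉ − ⌈(7·113+42)/355⌉ = ⌈946/355⌉ − ⌈833/355⌉ = 3 − 3 = 0
n=8: ⌈(9·113+42)/355⌉ − ⌈(8·113+42)/355⌉ = ⌈1059/355⌉ − ⌈946/355⌉ = 3 − 3 = 0
n=9: ⌈(10·113+42)/355⌉ − ⌈(9·113+42)/355⌉ = ⌈1172/355⌉ − ⌈1059/355⌉ = 4 − 3 = 1
n=10: ⌈(11·113+42)/355⌉ − ⌈(10·113+42)/355⌉ = ⌈1285/355⌉ − ⌈1172/355⌉ = 4 − 4 = 0
n=11: ⌈(12·113+42)/355⌉ − ⌈(11·113+42)/355⌉ = ⌈1398/355⌉ − ⌈1285/355⌉ = 4 − 4 = 0
n=12: ⌈(13·113+42)/355⌉ − ⌈(12·113+42)/355⌉ = ⌈1511/355⌉ − ⌈1398/355⌉ = 5 − 4 = 1
n=13: ⌈(14·113+42)/355⌉ − ⌈(13·113+42)/355⌉ = ⌈1624/355⌉ − ⌈1511/355⌉ = 5 − 5 = 0
n=14: ⌈(15·113+42)/355⌉ − ⌈(14·113+42)/355⌉ = ⌈1737/355⌉ − ⌈1624/355⌉ = 5 − 5 = 0
n=15: ⌈(16·113+42)/355⌉ − ⌈(15·113+42)/355⌉ = ⌈1850/355⌉ − ⌈1737/355⌉ = 6 − 5 = 1
n=16: ⌈(17·113+42)/355⌉ − ⌈(16·113+42)/355⌉ = ⌈1963/355⌉ − ⌈1850/355⌉ = 6 − 6 = 0
n=17: ⌈(18·113+42)/355⌉ − ⌈(17·113+42)/355⌉ = ⌈2076/355⌉ − ⌈1963/355⌉ = 6 − 6 = 0
n=18: ⌈(19·113+42)/355⌉ − ⌈(18·113+42)/355⌉ = ⌈2189/355⌉ − ⌈2076/355⌉ = 7 − 6 = 1
n=19: ⌈(20·113+42)/355⌉ − ⌈(19·113+42)/355⌉ = ⌈2302/355⌉ − ⌈2189/355⌉ = 7 − 7 = 0
n=20: ⌈(21·113+42)/355⌉ − ⌈(20·113+42)/355⌉ = ⌈2415/355⌉ − ⌈2302/355⌉ = 7 − 7 = 0
n=21: ⌈(22·113+42)/355⌉ − ⌈(21·113+42)/355⌉ = ⌈2528/355⌉ − ⌈2415/355⌉ = 8 − 7 = 1
n=22: ⌈(23·113+42)/355⌉ − ⌈(22·113+42)/355⌉ = ⌈2641/355⌉ − ⌈2528/355⌉ = 8 − 8 = 0
n=23: ⌈(24·113+42)/355⌉ − ⌈(23·113+42)/355⌉ = ⌈2754/355⌉ − ⌈2641/355⌉ = 8 − 8 = 0
n=24: ⌈(25·113+42)/355⌉ − ⌈(24·113+42)/355⌉ = ⌈2867/355⌉ − ⌈2754/355⌉ = 9 − 8 = 1
n=25: ⌈(26·113+42)/355⌉ − ⌈(25·113+42)/355⌉ = ⌈2980/355⌉ − ⌈2867/355⌉ = 9 − 9 = 0
n=26: ⌈(27·113+42)/355⌉ − ⌈(26·113+42)/355⌉ = ⌈3093/355⌉ − ⌈2980/355⌉ = 9 − 9 = 0
n=27: ⌈(28·113+42)/355⌉ − ⌈(27·113+42)/355⌉ = ⌈3206/355⌉ − ⌈3093/355⌉ = 10 − 9 = 1
n=28: ⌈(29·113+42)/355⌉ − ⌈(28·113+42)/355⌉ = ⌈3319/355⌉ − ⌈3206/355⌉ = 10 − 10 = 0
n=29: ⌈(30·113+42)/355⌉ − ⌈(29·113+42)/355⌉ = ⌈3432/355⌉ − ⌈3319/355⌉ = 10 − 10 = 0
n=30: ⌈(31·113+42)/355⌉ − ⌈(30·113+42)/355⌉ = ⌈3545/355⌉ − ⌈3432/355⌉ = 10 − 10 = 0
n=31: ⌈(32·113+42)/355⌉ − ⌈(31·113+42)/355⌉ = ⌈3658/355⌉ − ⌈3545/355⌉ = 11 − 10 = 1
n=32: ⌈(33·113+42)/355⌉ − ⌈(32·113+42)/355⌉ = ⌈3771/355⌉ − ⌈3658/355⌉ = 11 − 11 = 0
n=33: ⌈(34·113+42)/355⌉ − ⌈(33·113+42)/355⌉ = ⌈3884/355⌉ − ⌈3771/355⌉ = 11 − 11 = 0
n=34: ⌈(35·113+42)/355⌉ − ⌈(34·113+42)/355⌉ = ⌈3997/355⌉ − ⌈3884/355⌉ = 12 − 11 = 1
n=35: ⌈(36·113+42)/355⌉ − ⌈(35·113+42)/355⌉ = ⌈4110/355⌉ − ⌈3997/355⌉ = 12 − 12 = 0
n=36: ⌈(37·113+42)/355⌉ − ⌈(36·113+42)/355⌉ = ⌈4223/355⌉ − ⌈4110/355⌉ = 12 − 12 = 0
n=37: ⌈(38·113+42)/355⌉ − ⌈(37·113+42)/355⌉ = ⌈4336/355⌉ − ⌈4223/355⌉ = 13 − 12 = 1
n=38: ⌈(39·113+42)/355⌉ − ⌈(38·113+42)/355⌉ = ⌈4449/355⌉ − ⌈4336/355⌉ = 13 − 13 = 0
n=39: ⌈(40·113+42)/355⌉ − ⌈(39·113+42)/355⌉ = ⌈4562/355⌉ − ⌈4449/355⌉ = 13 − 13 = 0
n=40: ⌈(41·113+42)/355⌉ − ⌈(40·113+42)/355⌉ = ⌈4675/355⌉ − ⌈4562/355⌉ = 14 − 13 = 1
n=41: ⌈(42·113+42)/355⌉ − ⌈(41·113+42)/355⌉ = ⌈4788/355⌉ − ⌈4675/355⌉ = 14 − 14 = 0
n=42: ⌈(43·113+42)/355⌉ − ⌈(42·113+42)/355⌉ = ⌈4901/355⌉ − ⌈4788/355⌉ = 14 − 14 = 0
n=43: ⌈(44·113+42)/355⌉ − ⌈(43·113+42)/355⌉ = ⌈5014/355⌉ − ⌈4901/355⌉ = 15 − 14 = 1
n=44: ⌈(45·113+42)/355⌉ − ⌈(44·113+42)/355⌉ = ⌈5127/355⌉ − ⌈5014/355⌉ = 15 − 15 = 0
n=45: ⌈(46·113+42)/355⌉ − ⌈(45·113+42)/355⌉ = ⌈5240/355⌉ − ⌈5127/355⌉ = 15 − 15 = 0
n=46: ⌈(47·113+42)/355⌉ − ⌈(46·113+42)/355⌉ = ⌈5353/355⌉ − ⌈5240/355⌉ = 16 − 15 = 1
n=47: ⌈(48·113+42)/355⌉ − ⌈(47·113+42)/355⌉ = ⌈5466/355⌉ − ⌈5353/355⌉ = 16 − 16 = 0
n=48: ⌈(49·113+42)/355⌉ − ⌈(48·113+42)/355⌉ = ⌈5579/355⌉ − ⌈5466/355⌉ = 16 − 16 = 0
n=49: ⌈(50·113+42)/355⌉ − ⌈(49·113+42)/355⌉ = ⌈5692/355⌉ − ⌈5579/355⌉ = 17 − 16 = 1
n=50: ⌈(51·113+42)/355⌉ − ⌈(50·113+42)/355⌉ = ⌈5805/355⌉ − ⌈5692/355⌉ = 17 − 17 = 0
n=51: ⌈(52·113+42)/355⌉ − ⌈(51·113+42)/355⌉ = ⌈5918/355⌉ − ⌈5805/355⌉ = 17 − 17 = 0
n=52: ⌈(53·113+42)/355⌉ − ⌈(52·113+42)/355⌉ = ⌈6031/355⌉ − ⌈5918/355⌉ = 17 − 17 = 0
n=53: ⌈(54·113+42)/355⌉ − ⌈(53·113+42)/355⌉ = ⌈6144/355⌉ − ⌈6031/355⌉ = 18 − 17 = 1
n=54: ⌈(55·113+42)/355⌉ − ⌈(54·113+42)/355⌉ = ⌈6257/355⌉ − ⌈6144/355⌉ = 18 − 18 = 0
n=55: ⌈(56·113+42)/355⌉ − ⌈(55·113+42)/355⌉ = ⌈6370/355⌉ − ⌈6257/355⌉ = 18 − 18 = 0
n=56: ⌈(57·113+42)/355⌉ − ⌈(56·113+42)/355⌉ = ⌈6483/355⌉ − ⌈6370/355⌉ = 19 − 18 = 1
n=57: ⌈(58·113+42)/355⌉ − ⌈(57·113+42)/355⌉ = ⌈6596/355⌉ − ⌈6483/355⌉ = 19 − 19 = 0
n=58: ⌈(59·113+42)/355⌉ − ⌈(58·113+42)/355⌉ = ⌈6709/355⌉ − ⌈6596/355⌉ = 19 − 19 = 0
n=59: ⌈(60·113+42)/355⌉ − ⌈(59·113+42)/355⌉ = ⌈6822/355⌉ − ⌈6709/355⌉ = 20 − 19 = 1
n=60: ⌈(61·113+42)/355⌉ − ⌈(60·113+42)/355⌉ = ⌈6935/355⌉ − ⌈6822/355⌉ = 20 − 20 = 0
n=61: ⌈(62·113+42)/355⌉ − ⌈(61·113+42)/355⌉ = ⌈7048/355⌉ − ⌈6935/355⌉ = 20 − 20 = 0
n=62: ⌈(63·113+42)/355⌉ − ⌈(62·113+42)/355⌉ = ⌈7161/355⌉ − ⌈7048/355⌉ = 21 − 20 = 1
n=63: ⌈(64·113+42)/355⌉ − ⌈(63·113+42)/355⌉ = ⌈7274/355⌉ − ⌈7161/355⌉ = 21 − 21 = 0
n=64: ⌈(65·113+42)/355⌉ − ⌈(64·113+42)/355⌉ = ⌈7387/355⌉ − ⌈7274/355⌉ = 21 − 21 = 0
n=65: ⌈(66·113+42)/355⌉ − ⌈(65·113+42)/355⌉ = ⌈7500/355⌉ − ⌈7387/355⌉ = 22 − 21 = 1
n=66: ⌈(67·113+42)/355⌉ − ⌈(66·113+42)/355⌉ = ⌈7613/355⌉ − ⌈7500/355⌉ = 22 − 22 = 0
n=67: ⌈(68·113+42)/355⌉ − ⌈(67·113+42)/355⌉ = ⌈7726/355⌉ − ⌈7613/355⌉ = 22 − 22 = 0
n=68: ⌈(69·113+42)/355⌉ − ⌈(68·113+42)/355⌉ = ⌈7839/355⌉ − ⌈7726/355⌉ = 23 − 22 = 1
n=69: ⌈(70·113+42)/355⌉ − ⌈(69·113+42)/355⌉ = ⌈7952/355⌉ − ⌈7839/355⌉ = 23 − 23 = 0
n=70: ⌈(71·113+42)/355⌉ − ⌈(70·113+42)/355⌉ = ⌈8065/355⌉ − ⌈7952/355⌉ = 23 − 23 = 0
n=71: ⌈(72·113+42)/355⌉ − ⌈(71·113+42)/355⌉ = ⌈8178/355⌉ − ⌈8065/355⌉ = 24 − 23 = 1
n=72: ⌈(73·113+42)/355⌉ − ⌈(72·113+42)/355⌉ = ⌈8291/355⌉ − ⌈8178/355⌉ = 24 − 24 = 0
n=73: ⌈(74·113+42)/355⌉ − ⌈(73·113+42)/355⌉ = ⌈8404/355⌉ − ⌈8291/355⌉ = 24 − 24 = 0
n=74: ⌈(75·113+42)/355⌉ − ⌈(74·113+42)/355⌉ = ⌈8517/355⌉ − ⌈8404/355⌉ = 24 − 24 = 0
n=75: ⌈(76·113+42)/355⌉ − ⌈(75·113+42)/355⌉ = ⌈8630/355⌉ − ⌈8517/355⌉ = 25 − 24 = 1
n=76: ⌈(77·113+42)/355⌉ − ⌈(76·113+42)/355⌉ = ⌈8743/355⌉ − ⌈8630/355⌉ = 25 − 25 = 0
n=77: ⌈(78·113+42)/355⌉ − ⌈(77·113+42)/355⌉ = ⌈8856/355⌉ − ⌈8743/355⌉ = 25 − 25 = 0


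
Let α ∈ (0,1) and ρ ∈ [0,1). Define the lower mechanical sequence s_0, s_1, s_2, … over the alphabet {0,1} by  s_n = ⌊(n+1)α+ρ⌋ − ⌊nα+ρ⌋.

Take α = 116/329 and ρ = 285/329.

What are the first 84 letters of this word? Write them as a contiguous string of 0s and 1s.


100100101001001001001001010010010010010010100100100100100101001001001001001010010010

n=0: ⌊(1·116+285)/329⌋ − ⌊(0·116+285)/329⌋ = ⌊401/329⌋ − ⌊285/329⌋ = 1 − 0 = 1
n=1: ⌊(2·116+285)/329⌋ − ⌊(1·116+285)/329⌋ = ⌊517/329⌋ − ⌊401/329⌋ = 1 − 1 = 0
n=2: ⌊(3·116+285)/329⌋ − ⌊(2·116+285)/329⌋ = ⌊633/329⌋ − ⌊517/329⌋ = 1 − 1 = 0
n=3: ⌊(4·116+285)/329⌋ − ⌊(3·116+285)/329⌋ = ⌊749/329⌋ − ⌊633/329⌋ = 2 − 1 = 1
n=4: ⌊(5·116+285)/329⌋ − ⌊(4·116+285)/329⌋ = ⌊865/329⌋ − ⌊749/329⌋ = 2 − 2 = 0
n=5: ⌊(6·116+285)/329⌋ − ⌊(5·116+285)/329⌋ = ⌊981/329⌋ − ⌊865/329⌋ = 2 − 2 = 0
n=6: ⌊(7·116+285)/329⌋ − ⌊(6·116+285)/329⌋ = ⌊1097/329⌋ − ⌊981/329⌋ = 3 − 2 = 1
n=7: ⌊(8·116+285)/329⌋ − ⌊(7·116+285)/329⌋ = ⌊1213/329⌋ − ⌊1097/329⌋ = 3 − 3 = 0
n=8: ⌊(9·116+285)/329⌋ − ⌊(8·116+285)/329⌋ = ⌊1329/329⌋ − ⌊1213/329⌋ = 4 − 3 = 1
n=9: ⌊(10·116+285)/329⌋ − ⌊(9·116+285)/329⌋ = ⌊1445/329⌋ − ⌊1329/329⌋ = 4 − 4 = 0
n=10: ⌊(11·116+285)/329⌋ − ⌊(10·116+285)/329⌋ = ⌊1561/329⌋ − ⌊1445/329⌋ = 4 − 4 = 0
n=11: ⌊(12·116+285)/329⌋ − ⌊(11·116+285)/329⌋ = ⌊1677/329⌋ − ⌊1561/329⌋ = 5 − 4 = 1
n=12: ⌊(13·116+285)/329⌋ − ⌊(12·116+285)/329⌋ = ⌊1793/329⌋ − ⌊1677/329⌋ = 5 − 5 = 0
n=13: ⌊(14·116+285)/329⌋ − ⌊(13·116+285)/329⌋ = ⌊1909/329⌋ − ⌊1793/329⌋ = 5 − 5 = 0
n=14: ⌊(15·116+285)/329⌋ − ⌊(14·116+285)/329⌋ = ⌊2025/329⌋ − ⌊1909/329⌋ = 6 − 5 = 1
n=15: ⌊(16·116+285)/329⌋ − ⌊(15·116+285)/329⌋ = ⌊2141/329⌋ − ⌊2025/329⌋ = 6 − 6 = 0
n=16: ⌊(17·116+285)/329⌋ − ⌊(16·116+285)/329⌋ = ⌊2257/329⌋ − ⌊2141/329⌋ = 6 − 6 = 0
n=17: ⌊(18·116+285)/329⌋ − ⌊(17·116+285)/329⌋ = ⌊2373/329⌋ − ⌊2257/329⌋ = 7 − 6 = 1
n=18: ⌊(19·116+285)/329⌋ − ⌊(18·116+285)/329⌋ = ⌊2489/329⌋ − ⌊2373/329⌋ = 7 − 7 = 0
n=19: ⌊(20·116+285)/329⌋ − ⌊(19·116+285)/329⌋ = ⌊2605/329⌋ − ⌊2489/329⌋ = 7 − 7 = 0
n=20: ⌊(21·116+285)/329⌋ − ⌊(20·116+285)/329⌋ = ⌊2721/329⌋ − ⌊2605/329⌋ = 8 − 7 = 1
n=21: ⌊(22·116+285)/329⌋ − ⌊(21·116+285)/329⌋ = ⌊2837/329⌋ − ⌊2721/329⌋ = 8 − 8 = 0
n=22: ⌊(23·116+285)/329⌋ − ⌊(22·116+285)/329⌋ = ⌊2953/329⌋ − ⌊2837/329⌋ = 8 − 8 = 0
n=23: ⌊(24·116+285)/329⌋ − ⌊(23·116+285)/329⌋ = ⌊3069/329⌋ − ⌊2953/329⌋ = 9 − 8 = 1
n=24: ⌊(25·116+285)/329⌋ − ⌊(24·116+285)/329⌋ = ⌊3185/329⌋ − ⌊3069/329⌋ = 9 − 9 = 0
n=25: ⌊(26·116+285)/329⌋ − ⌊(25·116+285)/329⌋ = ⌊3301/329⌋ − ⌊3185/329⌋ = 10 − 9 = 1
n=26: ⌊(27·116+285)/329⌋ − ⌊(26·116+285)/329⌋ = ⌊3417/329⌋ − ⌊3301/329⌋ = 10 − 10 = 0
n=27: ⌊(28·116+285)/329⌋ − ⌊(27·116+285)/329⌋ = ⌊3533/329⌋ − ⌊3417/329⌋ = 10 − 10 = 0
n=28: ⌊(29·116+285)/329⌋ − ⌊(28·116+285)/329⌋ = ⌊3649/329⌋ − ⌊3533/329⌋ = 11 − 10 = 1
n=29: ⌊(30·116+285)/329⌋ − ⌊(29·116+285)/329⌋ = ⌊3765/329⌋ − ⌊3649/329⌋ = 11 − 11 = 0
n=30: ⌊(31·116+285)/329⌋ − ⌊(30·116+285)/329⌋ = ⌊3881/329⌋ − ⌊3765/329⌋ = 11 − 11 = 0
n=31: ⌊(32·116+285)/329⌋ − ⌊(31·116+285)/329⌋ = ⌊3997/329⌋ − ⌊3881/329⌋ = 12 − 11 = 1
n=32: ⌊(33·116+285)/329⌋ − ⌊(32·116+285)/329⌋ = ⌊4113/329⌋ − ⌊3997/329⌋ = 12 − 12 = 0
n=33: ⌊(34·116+285)/329⌋ − ⌊(33·116+285)/329⌋ = ⌊4229/329⌋ − ⌊4113/329⌋ = 12 − 12 = 0
n=34: ⌊(35·116+285)/329⌋ − ⌊(34·116+285)/329⌋ = ⌊4345/329⌋ − ⌊4229/329⌋ = 13 − 12 = 1
n=35: ⌊(36·116+285)/329⌋ − ⌊(35·116+285)/329⌋ = ⌊4461/329⌋ − ⌊4345/329⌋ = 13 − 13 = 0
n=36: ⌊(37·116+285)/329⌋ − ⌊(36·116+285)/329⌋ = ⌊4577/329⌋ − ⌊4461/329⌋ = 13 − 13 = 0
n=37: ⌊(38·116+285)/329⌋ − ⌊(37·116+285)/329⌋ = ⌊4693/329⌋ − ⌊4577/329⌋ = 14 − 13 = 1
n=38: ⌊(39·116+285)/329⌋ − ⌊(38·116+285)/329⌋ = ⌊4809/329⌋ − ⌊4693/329⌋ = 14 − 14 = 0
n=39: ⌊(40·116+285)/329⌋ − ⌊(39·116+285)/329⌋ = ⌊4925/329⌋ − ⌊4809/329⌋ = 14 − 14 = 0
n=40: ⌊(41·116+285)/329⌋ − ⌊(40·116+285)/329⌋ = ⌊5041/329⌋ − ⌊4925/329⌋ = 15 − 14 = 1
n=41: ⌊(42·116+285)/329⌋ − ⌊(41·116+285)/329⌋ = ⌊5157/329⌋ − ⌊5041/329⌋ = 15 − 15 = 0
n=42: ⌊(43·116+285)/329⌋ − ⌊(42·116+285)/329⌋ = ⌊5273/329⌋ − ⌊5157/329⌋ = 16 − 15 = 1
n=43: ⌊(44·116+285)/329⌋ − ⌊(43·116+285)/329⌋ = ⌊5389/329⌋ − ⌊5273/329⌋ = 16 − 16 = 0
n=44: ⌊(45·116+285)/329⌋ − ⌊(44·116+285)/329⌋ = ⌊5505/329⌋ − ⌊5389/329⌋ = 16 − 16 = 0
n=45: ⌊(46·116+285)/329⌋ − ⌊(45·116+285)/329⌋ = ⌊5621/329⌋ − ⌊5505/329⌋ = 17 − 16 = 1
n=46: ⌊(47·116+285)/329⌋ − ⌊(46·116+285)/329⌋ = ⌊5737/329⌋ − ⌊5621/329⌋ = 17 − 17 = 0
n=47: ⌊(48·116+285)/329⌋ − ⌊(47·116+285)/329⌋ = ⌊5853/329⌋ − ⌊5737/329⌋ = 17 − 17 = 0
n=48: ⌊(49·116+285)/329⌋ − ⌊(48·116+285)/329⌋ = ⌊5969/329⌋ − ⌊5853/329⌋ = 18 − 17 = 1
n=49: ⌊(50·116+285)/329⌋ − ⌊(49·116+285)/329⌋ = ⌊6085/329⌋ − ⌊5969/329⌋ = 18 − 18 = 0
n=50: ⌊(51·116+285)/329⌋ − ⌊(50·116+285)/329⌋ = ⌊6201/329⌋ − ⌊6085/329⌋ = 18 − 18 = 0
n=51: ⌊(52·116+285)/329⌋ − ⌊(51·116+285)/329⌋ = ⌊6317/329⌋ − ⌊6201/329⌋ = 19 − 18 = 1
n=52: ⌊(53·116+285)/329⌋ − ⌊(52·116+285)/329⌋ = ⌊6433/329⌋ − ⌊6317/329⌋ = 19 − 19 = 0
n=53: ⌊(54·116+285)/329⌋ − ⌊(53·116+285)/329⌋ = ⌊6549/329⌋ − ⌊6433/329⌋ = 19 − 19 = 0
n=54: ⌊(55·116+285)/329⌋ − ⌊(54·116+285)/329⌋ = ⌊6665/329⌋ − ⌊6549/329⌋ = 20 − 19 = 1
n=55: ⌊(56·116+285)/329⌋ − ⌊(55·116+285)/329⌋ = ⌊6781/329⌋ − ⌊6665/329⌋ = 20 − 20 = 0
n=56: ⌊(57·116+285)/329⌋ − ⌊(56·116+285)/329⌋ = ⌊6897/329⌋ − ⌊6781/329⌋ = 20 − 20 = 0
n=57: ⌊(58·116+285)/329⌋ − ⌊(57·116+285)/329⌋ = ⌊7013/329⌋ − ⌊6897/329⌋ = 21 − 20 = 1
n=58: ⌊(59·116+285)/329⌋ − ⌊(58·116+285)/329⌋ = ⌊7129/329⌋ − ⌊7013/329⌋ = 21 − 21 = 0
n=59: ⌊(60·116+285)/329⌋ − ⌊(59·116+285)/329⌋ = ⌊7245/329⌋ − ⌊7129/329⌋ = 22 − 21 = 1
n=60: ⌊(61·116+285)/329⌋ − ⌊(60·116+285)/329⌋ = ⌊7361/329⌋ − ⌊7245/329⌋ = 22 − 22 = 0
n=61: ⌊(62·116+285)/329⌋ − ⌊(61·116+285)/329⌋ = ⌊7477/329⌋ − ⌊7361/329⌋ = 22 − 22 = 0
n=62: ⌊(63·116+285)/329⌋ − ⌊(62·116+285)/329⌋ = ⌊7593/329⌋ − ⌊7477/329⌋ = 23 − 22 = 1
n=63: ⌊(64·116+285)/329⌋ − ⌊(63·116+285)/329⌋ = ⌊7709/329⌋ − ⌊7593/329⌋ = 23 − 23 = 0
n=64: ⌊(65·116+285)/329⌋ − ⌊(64·116+285)/329⌋ = ⌊7825/329⌋ − ⌊7709/329⌋ = 23 − 23 = 0
n=65: ⌊(66·116+285)/329⌋ − ⌊(65·116+285)/329⌋ = ⌊7941/329⌋ − ⌊7825/329⌋ = 24 − 23 = 1
n=66: ⌊(67·116+285)/329⌋ − ⌊(66·116+285)/329⌋ = ⌊8057/329⌋ − ⌊7941/329⌋ = 24 − 24 = 0
n=67: ⌊(68·116+285)/329⌋ − ⌊(67·116+285)/329⌋ = ⌊8173/329⌋ − ⌊8057/329⌋ = 24 − 24 = 0
n=68: ⌊(69·116+285)/329⌋ − ⌊(68·116+285)/329⌋ = ⌊8289/329⌋ − ⌊8173/329⌋ = 25 − 24 = 1
n=69: ⌊(70·116+285)/329⌋ − ⌊(69·116+285)/329⌋ = ⌊8405/329⌋ − ⌊8289/329⌋ = 25 − 25 = 0
n=70: ⌊(71·116+285)/329⌋ − ⌊(70·116+285)/329⌋ = ⌊8521/329⌋ − ⌊8405/329⌋ = 25 − 25 = 0
n=71: ⌊(72·116+285)/329⌋ − ⌊(71·116+285)/329⌋ = ⌊8637/329⌋ − ⌊8521/329⌋ = 26 − 25 = 1
n=72: ⌊(73·116+285)/329⌋ − ⌊(72·116+285)/329⌋ = ⌊8753/329⌋ − ⌊8637/329⌋ = 26 − 26 = 0
n=73: ⌊(74·116+285)/329⌋ − ⌊(73·116+285)/329⌋ = ⌊8869/329⌋ − ⌊8753/329⌋ = 26 − 26 = 0
n=74: ⌊(75·116+285)/329⌋ − ⌊(74·116+285)/329⌋ = ⌊8985/329⌋ − ⌊8869/329⌋ = 27 − 26 = 1
n=75: ⌊(76·116+285)/329⌋ − ⌊(75·116+285)/329⌋ = ⌊9101/329⌋ − ⌊8985/329⌋ = 27 − 27 = 0
n=76: ⌊(77·116+285)/329⌋ − ⌊(76·116+285)/329⌋ = ⌊9217/329⌋ − ⌊9101/329⌋ = 28 − 27 = 1
n=77: ⌊(78·116+285)/329⌋ − ⌊(77·116+285)/329⌋ = ⌊9333/329⌋ − ⌊9217/329⌋ = 28 − 28 = 0
n=78: ⌊(79·116+285)/329⌋ − ⌊(78·116+285)/329⌋ = ⌊9449/329⌋ − ⌊9333/329⌋ = 28 − 28 = 0
n=79: ⌊(80·116+285)/329⌋ − ⌊(79·116+285)/329⌋ = ⌊9565/329⌋ − ⌊9449/329⌋ = 29 − 28 = 1
n=80: ⌊(81·116+285)/329⌋ − ⌊(80·116+285)/329⌋ = ⌊9681/329⌋ − ⌊9565/329⌋ = 29 − 29 = 0
n=81: ⌊(82·116+285)/329⌋ − ⌊(81·116+285)/329⌋ = ⌊9797/329⌋ − ⌊9681/329⌋ = 29 − 29 = 0
n=82: ⌊(83·116+285)/329⌋ − ⌊(82·116+285)/329⌋ = ⌊9913/329⌋ − ⌊9797/329⌋ = 30 − 29 = 1
n=83: ⌊(84·116+285)/329⌋ − ⌊(83·116+285)/329⌋ = ⌊10029/329⌋ − ⌊9913/329⌋ = 30 − 30 = 0


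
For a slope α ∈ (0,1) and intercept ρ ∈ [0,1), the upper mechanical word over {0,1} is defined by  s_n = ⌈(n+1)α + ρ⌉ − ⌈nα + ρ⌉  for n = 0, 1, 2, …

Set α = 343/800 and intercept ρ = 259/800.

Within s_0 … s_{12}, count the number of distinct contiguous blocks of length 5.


6

t_n = ⌈(n·343+259)/800⌉ for n = 0 … 13:
  n=0…9: ⌈259/800⌉=1 ⌈602/800⌉=1 ⌈945/800⌉=2 ⌈1288/800⌉=2 ⌈1631/800⌉=3 ⌈1974/800⌉=3 ⌈2317/800⌉=3 ⌈2660/800⌉=4 ⌈3003/800⌉=4 ⌈3346/800⌉=5
  n=10…13: ⌈3689/800⌉=5 ⌈4032/800⌉=6 ⌈4375/800⌉=6 ⌈4718/800⌉=6
s_n = t_(n+1) − t_n for n = 0 … 12 gives
prefix = 0101001010100
slide a length-5 window over [0..4] … [8..12] (9 windows); first occurrence of each distinct factor:
  [  0..  4] 01010
  [  1..  5] 10100
  [  2..  6] 01001
  [  3..  7] 10010
  [  4..  8] 00101
  [  6.. 10] 10101
  (the other 3 windows repeat one of these)
distinct factors: {00101, 01001, 01010, 10010, 10100, 10101}
count = 6  (Sturmian bound for length 5 is 6)


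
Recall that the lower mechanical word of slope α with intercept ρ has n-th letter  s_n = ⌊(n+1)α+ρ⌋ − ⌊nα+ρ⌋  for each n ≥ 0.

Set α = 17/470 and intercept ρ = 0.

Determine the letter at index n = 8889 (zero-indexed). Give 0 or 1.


(n+1)α + ρ = (8890·17) / 470 = 151130/470
nα + ρ     = (8889·17) / 470 = 151113/470
⌊151130/470⌋ = 321,  ⌊151113/470⌋ = 321
s_{8889} = 321 − 321 = 0

0


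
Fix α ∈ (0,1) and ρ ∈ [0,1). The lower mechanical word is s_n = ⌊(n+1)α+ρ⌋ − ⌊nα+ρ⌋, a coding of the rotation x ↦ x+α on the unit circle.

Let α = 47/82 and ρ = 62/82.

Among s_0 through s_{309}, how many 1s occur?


#1s = Σ_{n=0}^{309} s_n = Σ_{n=0}^{309} (⌊(n+1)α+ρ⌋ − ⌊nα+ρ⌋)
the sum telescopes: every ⌊nα+ρ⌋ with 0 < n < 310 appears once with + and once with −, leaving ⌊310α+ρ⌋ − ⌊0·α+ρ⌋
310α + ρ = (310·47 + 62) / 82 = 14632/82
ρ = 62/82
⌊14632/82⌋ = 178,  ⌊62/82⌋ = 0
#1s = 178 − 0 = 178

178


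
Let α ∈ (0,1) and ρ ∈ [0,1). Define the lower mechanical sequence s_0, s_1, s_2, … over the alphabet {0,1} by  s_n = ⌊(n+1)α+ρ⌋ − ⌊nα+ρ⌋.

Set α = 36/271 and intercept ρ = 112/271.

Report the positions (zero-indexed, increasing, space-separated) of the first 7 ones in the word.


n=0: ⌊148/271⌋−⌊112/271⌋ = 0−0 = 0
n=1: ⌊184/271⌋−⌊148/271⌋ = 0−0 = 0
n=2: ⌊220/271⌋−⌊184/271⌋ = 0−0 = 0
n=3: ⌊256/271⌋−⌊220/271⌋ = 0−0 = 0
n=4: ⌊292/271⌋−⌊256/271⌋ = 1−0 = 1  ← one
n=5: ⌊328/271⌋−⌊292/271⌋ = 1−1 = 0
n=6: ⌊364/271⌋−⌊328/271⌋ = 1−1 = 0
n=7: ⌊400/271⌋−⌊364/271⌋ = 1−1 = 0
n=8: ⌊436/271⌋−⌊400/271⌋ = 1−1 = 0
n=9: ⌊472/271⌋−⌊436/271⌋ = 1−1 = 0
n=10: ⌊508/271⌋−⌊472/271⌋ = 1−1 = 0
n=11: ⌊544/271⌋−⌊508/271⌋ = 2−1 = 1  ← one
n=12: ⌊580/271⌋−⌊544/271⌋ = 2−2 = 0
n=13: ⌊616/271⌋−⌊580/271⌋ = 2−2 = 0
n=14: ⌊652/271⌋−⌊616/271⌋ = 2−2 = 0
n=15: ⌊688/271⌋−⌊652/271⌋ = 2−2 = 0
n=16: ⌊724/271⌋−⌊688/271⌋ = 2−2 = 0
n=17: ⌊760/271⌋−⌊724/271⌋ = 2−2 = 0
n=18: ⌊796/271⌋−⌊760/271⌋ = 2−2 = 0
n=19: ⌊832/271⌋−⌊796/271⌋ = 3−2 = 1  ← one
n=20: ⌊868/271⌋−⌊832/271⌋ = 3−3 = 0
n=21: ⌊904/271⌋−⌊868/271⌋ = 3−3 = 0
n=22: ⌊940/271⌋−⌊904/271⌋ = 3−3 = 0
n=23: ⌊976/271⌋−⌊940/271⌋ = 3−3 = 0
n=24: ⌊1012/271⌋−⌊976/271⌋ = 3−3 = 0
n=25: ⌊1048/271⌋−⌊1012/271⌋ = 3−3 = 0
n=26: ⌊1084/271⌋−⌊1048/271⌋ = 4−3 = 1  ← one
n=27: ⌊1120/271⌋−⌊1084/271⌋ = 4−4 = 0
n=28: ⌊1156/271⌋−⌊1120/271⌋ = 4−4 = 0
n=29: ⌊1192/271⌋−⌊1156/271⌋ = 4−4 = 0
n=30: ⌊1228/271⌋−⌊1192/271⌋ = 4−4 = 0
n=31: ⌊1264/271⌋−⌊1228/271⌋ = 4−4 = 0
n=32: ⌊1300/271⌋−⌊1264/271⌋ = 4−4 = 0
n=33: ⌊1336/271⌋−⌊1300/271⌋ = 4−4 = 0
n=34: ⌊1372/271⌋−⌊1336/271⌋ = 5−4 = 1  ← one
n=35: ⌊1408/271⌋−⌊1372/271⌋ = 5−5 = 0
n=36: ⌊1444/271⌋−⌊1408/271⌋ = 5−5 = 0
n=37: ⌊1480/271⌋−⌊1444/271⌋ = 5−5 = 0
n=38: ⌊1516/271⌋−⌊1480/271⌋ = 5−5 = 0
n=39: ⌊1552/271⌋−⌊1516/271⌋ = 5−5 = 0
n=40: ⌊1588/271⌋−⌊1552/271⌋ = 5−5 = 0
n=41: ⌊1624/271⌋−⌊1588/271⌋ = 5−5 = 0
n=42: ⌊1660/271⌋−⌊1624/271⌋ = 6−5 = 1  ← one
n=43: ⌊1696/271⌋−⌊1660/271⌋ = 6−6 = 0
n=44: ⌊1732/271⌋−⌊1696/271⌋ = 6−6 = 0
n=45: ⌊1768/271⌋−⌊1732/271⌋ = 6−6 = 0
n=46: ⌊1804/271⌋−⌊1768/271⌋ = 6−6 = 0
n=47: ⌊1840/271⌋−⌊1804/271⌋ = 6−6 = 0
n=48: ⌊1876/271⌋−⌊1840/271⌋ = 6−6 = 0
n=49: ⌊1912/271⌋−⌊1876/271⌋ = 7−6 = 1  ← one
positions of the first 7 ones: 4 11 19 26 34 42 49

4 11 19 26 34 42 49


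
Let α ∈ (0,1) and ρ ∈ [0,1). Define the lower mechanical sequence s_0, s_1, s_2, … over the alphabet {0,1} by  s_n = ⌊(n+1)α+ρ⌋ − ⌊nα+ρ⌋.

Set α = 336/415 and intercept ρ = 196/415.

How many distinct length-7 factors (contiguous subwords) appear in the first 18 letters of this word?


t_n = ⌊(n·336+196)/415⌋ for n = 0 … 18:
  n=0…9: ⌊196/415⌋=0 ⌊532/415⌋=1 ⌊868/415⌋=2 ⌊1204/415⌋=2 ⌊1540/415⌋=3 ⌊1876/415⌋=4 ⌊2212/415⌋=5 ⌊2548/415⌋=6 ⌊2884/415⌋=6 ⌊3220/415⌋=7
  n=10…18: ⌊3556/415⌋=8 ⌊3892/415⌋=9 ⌊4228/415⌋=10 ⌊4564/415⌋=10 ⌊4900/415⌋=11 ⌊5236/415⌋=12 ⌊5572/415⌋=13 ⌊5908/415⌋=14 ⌊6244/415⌋=15
s_n = t_(n+1) − t_n for n = 0 … 17 gives
prefix = 110111101111011111
slide a length-7 window over [0..6] … [11..17] (12 windows); first occurrence of each distinct factor:
  [  0..  6] 1101111
  [  1..  7] 1011110
  [  2..  8] 0111101
  [  3..  9] 1111011
  [  4.. 10] 1110111
  [ 11.. 17] 1011111
  (the other 6 windows repeat one of these)
distinct factors: {0111101, 1011110, 1011111, 1101111, 1110111, 1111011}
count = 6  (Sturmian bound for length 7 is 8)

6


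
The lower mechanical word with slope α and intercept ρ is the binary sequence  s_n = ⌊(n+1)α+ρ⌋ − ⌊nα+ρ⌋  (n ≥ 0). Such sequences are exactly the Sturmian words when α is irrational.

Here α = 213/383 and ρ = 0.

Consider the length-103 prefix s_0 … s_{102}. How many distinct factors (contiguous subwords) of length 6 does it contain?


t_n = ⌊(n·213)/383⌋ for n = 0 … 103:
  n=0…9: ⌊0/383⌋=0 ⌊213/383⌋=0 ⌊426/383⌋=1 ⌊639/383⌋=1 ⌊852/383⌋=2 ⌊1065/383⌋=2 ⌊1278/383⌋=3 ⌊1491/383⌋=3 ⌊1704/383⌋=4 ⌊1917/383⌋=5
  n=10…19: ⌊2130/383⌋=5 ⌊2343/383⌋=6 ⌊2556/383⌋=6 ⌊2769/383⌋=7 ⌊2982/383⌋=7 ⌊3195/383⌋=8 ⌊3408/383⌋=8 ⌊3621/383⌋=9 ⌊3834/383⌋=10 ⌊4047/383⌋=10
  n=20…29: ⌊4260/383⌋=11 ⌊4473/383⌋=11 ⌊4686/383⌋=12 ⌊4899/383⌋=12 ⌊5112/383⌋=13 ⌊5325/383⌋=13 ⌊5538/383⌋=14 ⌊5751/383⌋=15 ⌊5964/383⌋=15 ⌊6177/383⌋=16
  n=30…39: ⌊6390/383⌋=16 ⌊6603/383⌋=17 ⌊6816/383⌋=17 ⌊7029/383⌋=18 ⌊7242/383⌋=18 ⌊7455/383⌋=19 ⌊7668/383⌋=20 ⌊7881/383⌋=20 ⌊8094/383⌋=21 ⌊8307/383⌋=21
  n=40…49: ⌊8520/383⌋=22 ⌊8733/383⌋=22 ⌊8946/383⌋=23 ⌊9159/383⌋=23 ⌊9372/383⌋=24 ⌊9585/383⌋=25 ⌊9798/383⌋=25 ⌊10011/383⌋=26 ⌊10224/383⌋=26 ⌊10437/383⌋=27
  n=50…59: ⌊10650/383⌋=27 ⌊10863/383⌋=28 ⌊11076/383⌋=28 ⌊11289/383⌋=29 ⌊11502/383⌋=30 ⌊11715/383⌋=30 ⌊11928/383⌋=31 ⌊12141/383⌋=31 ⌊12354/383⌋=32 ⌊12567/383⌋=32
  n=60…69: ⌊12780/383⌋=33 ⌊12993/383⌋=33 ⌊13206/383⌋=34 ⌊13419/383⌋=35 ⌊13632/383⌋=35 ⌊13845/383⌋=36 ⌊14058/383⌋=36 ⌊14271/383⌋=37 ⌊14484/383⌋=37 ⌊14697/383⌋=38
  n=70…79: ⌊14910/383⌋=38 ⌊15123/383⌋=39 ⌊15336/383⌋=40 ⌊15549/383⌋=40 ⌊15762/383⌋=41 ⌊15975/383⌋=41 ⌊16188/383⌋=42 ⌊16401/383⌋=42 ⌊16614/383⌋=43 ⌊16827/383⌋=43
  n=80…89: ⌊17040/383⌋=44 ⌊17253/383⌋=45 ⌊17466/383⌋=45 ⌊17679/383⌋=46 ⌊17892/383⌋=46 ⌊18105/383⌋=47 ⌊18318/383⌋=47 ⌊18531/383⌋=48 ⌊18744/383⌋=48 ⌊18957/383⌋=49
  n=90…99: ⌊19170/383⌋=50 ⌊19383/383⌋=50 ⌊19596/383⌋=51 ⌊19809/383⌋=51 ⌊20022/383⌋=52 ⌊20235/383⌋=52 ⌊20448/383⌋=53 ⌊20661/383⌋=53 ⌊20874/383⌋=54 ⌊21087/383⌋=55
  n=100…103: ⌊21300/383⌋=55 ⌊21513/383⌋=56 ⌊21726/383⌋=56 ⌊21939/383⌋=57
s_n = t_(n+1) − t_n for n = 0 … 102 gives
prefix = 0101010110101010110101010110101010110101010110101010110101010110101010110101010110101010110101010110101
slide a length-6 window over [0..5] … [97..102] (98 windows); first occurrence of each distinct factor:
  [  0..  5] 010101
  [  1..  6] 101010
  [  3..  8] 101011
  [  4..  9] 010110
  [  5.. 10] 101101
  [  6.. 11] 011010
  [  7.. 12] 110101
  (the other 91 windows repeat one of these)
distinct factors: {010101, 010110, 011010, 101010, 101011, 101101, 110101}
count = 7  (Sturmian bound for length 6 is 7)

7


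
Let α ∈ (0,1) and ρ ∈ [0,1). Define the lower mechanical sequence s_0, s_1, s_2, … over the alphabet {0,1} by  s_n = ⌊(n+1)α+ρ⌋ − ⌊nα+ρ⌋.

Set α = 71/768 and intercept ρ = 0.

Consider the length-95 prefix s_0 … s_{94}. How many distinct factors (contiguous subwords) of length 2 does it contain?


t_n = ⌊(n·71)/768⌋ for n = 0 … 95:
  n=0…9: ⌊0/768⌋=0 ⌊71/768⌋=0 ⌊142/768⌋=0 ⌊213/768⌋=0 ⌊284/768⌋=0 ⌊355/768⌋=0 ⌊426/768⌋=0 ⌊497/768⌋=0 ⌊568/768⌋=0 ⌊639/768⌋=0
  n=10…19: ⌊710/768⌋=0 ⌊781/768⌋=1 ⌊852/768⌋=1 ⌊923/768⌋=1 ⌊994/768⌋=1 ⌊1065/768⌋=1 ⌊1136/768⌋=1 ⌊1207/768⌋=1 ⌊1278/768⌋=1 ⌊1349/768⌋=1
  n=20…29: ⌊1420/768⌋=1 ⌊1491/768⌋=1 ⌊1562/768⌋=2 ⌊1633/768⌋=2 ⌊1704/768⌋=2 ⌊1775/768⌋=2 ⌊1846/768⌋=2 ⌊1917/768⌋=2 ⌊1988/768⌋=2 ⌊2059/768⌋=2
  n=30…39: ⌊2130/768⌋=2 ⌊2201/768⌋=2 ⌊2272/768⌋=2 ⌊2343/768⌋=3 ⌊2414/768⌋=3 ⌊2485/768⌋=3 ⌊2556/768⌋=3 ⌊2627/768⌋=3 ⌊2698/768⌋=3 ⌊2769/768⌋=3
  n=40…49: ⌊2840/768⌋=3 ⌊2911/768⌋=3 ⌊2982/768⌋=3 ⌊3053/768⌋=3 ⌊3124/768⌋=4 ⌊3195/768⌋=4 ⌊3266/768⌋=4 ⌊3337/768⌋=4 ⌊3408/768⌋=4 ⌊3479/768⌋=4
  n=50…59: ⌊3550/768⌋=4 ⌊3621/768⌋=4 ⌊3692/768⌋=4 ⌊3763/768⌋=4 ⌊3834/768⌋=4 ⌊3905/768⌋=5 ⌊3976/768⌋=5 ⌊4047/768⌋=5 ⌊4118/768⌋=5 ⌊4189/768⌋=5
  n=60…69: ⌊4260/768⌋=5 ⌊4331/768⌋=5 ⌊4402/768⌋=5 ⌊4473/768⌋=5 ⌊4544/768⌋=5 ⌊4615/768⌋=6 ⌊4686/768⌋=6 ⌊4757/768⌋=6 ⌊4828/768⌋=6 ⌊4899/768⌋=6
  n=70…79: ⌊4970/768⌋=6 ⌊5041/768⌋=6 ⌊5112/768⌋=6 ⌊5183/768⌋=6 ⌊5254/768⌋=6 ⌊5325/768⌋=6 ⌊5396/768⌋=7 ⌊5467/768⌋=7 ⌊5538/768⌋=7 ⌊5609/768⌋=7
  n=80…89: ⌊5680/768⌋=7 ⌊5751/768⌋=7 ⌊5822/768⌋=7 ⌊5893/768⌋=7 ⌊5964/768⌋=7 ⌊6035/768⌋=7 ⌊6106/768⌋=7 ⌊6177/768⌋=8 ⌊6248/768⌋=8 ⌊6319/768⌋=8
  n=90…95: ⌊6390/768⌋=8 ⌊6461/768⌋=8 ⌊6532/768⌋=8 ⌊6603/768⌋=8 ⌊6674/768⌋=8 ⌊6745/768⌋=8
s_n = t_(n+1) − t_n for n = 0 … 94 gives
prefix = 00000000001000000000010000000000100000000001000000000010000000001000000000010000000000100000000
slide a length-2 window over [0..1] … [93..94] (94 windows); first occurrence of each distinct factor:
  [  0..  1] 00
  [  9.. 10] 01
  [ 10.. 11] 10
  (the other 91 windows repeat one of these)
distinct factors: {00, 01, 10}
count = 3  (Sturmian bound for length 2 is 3)

3


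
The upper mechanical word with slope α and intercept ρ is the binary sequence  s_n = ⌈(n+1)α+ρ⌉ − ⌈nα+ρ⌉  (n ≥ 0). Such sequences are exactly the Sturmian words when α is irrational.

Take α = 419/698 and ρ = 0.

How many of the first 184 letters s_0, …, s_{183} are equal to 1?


#1s = Σ_{n=0}^{183} s_n = Σ_{n=0}^{183} (⌈(n+1)α+ρ⌉ − ⌈nα+ρ⌉)
the sum telescopes: every ⌈nα+ρ⌉ with 0 < n < 184 appears once with + and once with −, leaving ⌈184α+ρ⌉ − ⌈0·α+ρ⌉
184α + ρ = (184·419) / 698 = 77096/698
ρ = 0/698
⌈77096/698⌉ = 111,  ⌈0/698⌉ = 0
#1s = 111 − 0 = 111

111


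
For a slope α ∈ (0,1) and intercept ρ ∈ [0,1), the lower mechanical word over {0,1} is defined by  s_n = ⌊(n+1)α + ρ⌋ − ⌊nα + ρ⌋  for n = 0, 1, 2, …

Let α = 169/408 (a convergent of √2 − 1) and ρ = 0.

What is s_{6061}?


0

(n+1)α + ρ = (6062·169) / 408 = 1024478/408
nα + ρ     = (6061·169) / 408 = 1024309/408
⌊1024478/408⌋ = 2510,  ⌊1024309/408⌋ = 2510
s_{6061} = 2510 − 2510 = 0


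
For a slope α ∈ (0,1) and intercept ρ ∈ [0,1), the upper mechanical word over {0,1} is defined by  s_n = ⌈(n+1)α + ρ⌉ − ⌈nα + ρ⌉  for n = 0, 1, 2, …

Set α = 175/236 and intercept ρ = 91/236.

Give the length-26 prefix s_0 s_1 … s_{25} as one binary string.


10111011101110110111011101

n=0: ⌈(1·175+91)/236⌉ − ⌈(0·175+91)/236⌉ = ⌈266/236⌉ − ⌈91/236⌉ = 2 − 1 = 1
n=1: ⌈(2·175+91)/236⌉ − ⌈(1·175+91)/236⌉ = ⌈441/236⌉ − ⌈266/236⌉ = 2 − 2 = 0
n=2: ⌈(3·175+91)/236⌉ − ⌈(2·175+91)/236⌉ = ⌈616/236⌉ − ⌈441/236⌉ = 3 − 2 = 1
n=3: ⌈(4·175+91)/236⌉ − ⌈(3·175+91)/236⌉ = ⌈791/236⌉ − ⌈616/236⌉ = 4 − 3 = 1
n=4: ⌈(5·175+91)/236⌉ − ⌈(4·175+91)/236⌉ = ⌈966/236⌉ − ⌈791/236⌉ = 5 − 4 = 1
n=5: ⌈(6·175+91)/236⌉ − ⌈(5·175+91)/236⌉ = ⌈1141/236⌉ − ⌈966/236⌉ = 5 − 5 = 0
n=6: ⌈(7·175+91)/236⌉ − ⌈(6·175+91)/236⌉ = ⌈1316/236⌉ − ⌈1141/236⌉ = 6 − 5 = 1
n=7: ⌈(8·175+91)/236⌉ − ⌈(7·175+91)/236⌉ = ⌈1491/236⌉ − ⌈1316/236⌉ = 7 − 6 = 1
n=8: ⌈(9·175+91)/236⌉ − ⌈(8·175+91)/236⌉ = ⌈1666/236⌉ − ⌈1491/236⌉ = 8 − 7 = 1
n=9: ⌈(10·175+91)/236⌉ − ⌈(9·175+91)/236⌉ = ⌈1841/236⌉ − ⌈1666/236⌉ = 8 − 8 = 0
n=10: ⌈(11·175+91)/236⌉ − ⌈(10·175+91)/236⌉ = ⌈2016/236⌉ − ⌈1841/236⌉ = 9 − 8 = 1
n=11: ⌈(12·175+91)/236⌉ − ⌈(11·175+91)/236⌉ = ⌈2191/236⌉ − ⌈2016/236⌉ = 10 − 9 = 1
n=12: ⌈(13·175+91)/236⌉ − ⌈(12·175+91)/236⌉ = ⌈2366/236⌉ − ⌈2191/236⌉ = 11 − 10 = 1
n=13: ⌈(14·175+91)/236⌉ − ⌈(13·175+91)/236⌉ = ⌈2541/236⌉ − ⌈2366/236⌉ = 11 − 11 = 0
n=14: ⌈(15·175+91)/236⌉ − ⌈(14·175+91)/236⌉ = ⌈2716/236⌉ − ⌈2541/236⌉ = 12 − 11 = 1
n=15: ⌈(16·175+91)/236⌉ − ⌈(15·175+91)/236⌉ = ⌈2891/236⌉ − ⌈2716/236⌉ = 13 − 12 = 1
n=16: ⌈(17·175+91)/236⌉ − ⌈(16·175+91)/236⌉ = ⌈3066/236⌉ − ⌈2891/236⌉ = 13 − 13 = 0
n=17: ⌈(18·175+91)/236⌉ − ⌈(17·175+91)/236⌉ = ⌈3241/236⌉ − ⌈3066/236⌉ = 14 − 13 = 1
n=18: ⌈(19·175+91)/236⌉ − ⌈(18·175+91)/236⌉ = ⌈3416/236⌉ − ⌈3241/236⌉ = 15 − 14 = 1
n=19: ⌈(20·175+91)/236⌉ − ⌈(19·175+91)/236⌉ = ⌈3591/236⌉ − ⌈3416/236⌉ = 16 − 15 = 1
n=20: ⌈(21·175+91)/236⌉ − ⌈(20·175+91)/236⌉ = ⌈3766/236⌉ − ⌈3591/236⌉ = 16 − 16 = 0
n=21: ⌈(22·175+91)/236⌉ − ⌈(21·175+91)/236⌉ = ⌈3941/236⌉ − ⌈3766/236⌉ = 17 − 16 = 1
n=22: ⌈(23·175+91)/236⌉ − ⌈(22·175+91)/236⌉ = ⌈4116/236⌉ − ⌈3941/236⌉ = 18 − 17 = 1
n=23: ⌈(24·175+91)/236⌉ − ⌈(23·175+91)/236⌉ = ⌈4291/236⌉ − ⌈4116/236⌉ = 19 − 18 = 1
n=24: ⌈(25·175+91)/236⌉ − ⌈(24·175+91)/236⌉ = ⌈4466/236⌉ − ⌈4291/236⌉ = 19 − 19 = 0
n=25: ⌈(26·175+91)/236⌉ − ⌈(25·175+91)/236⌉ = ⌈4641/236⌉ − ⌈4466/236⌉ = 20 − 19 = 1


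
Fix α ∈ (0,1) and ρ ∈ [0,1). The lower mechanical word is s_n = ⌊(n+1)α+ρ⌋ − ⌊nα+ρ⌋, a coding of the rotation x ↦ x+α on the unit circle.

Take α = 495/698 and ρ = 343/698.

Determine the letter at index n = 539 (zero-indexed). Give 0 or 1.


(n+1)α + ρ = (540·495 + 343) / 698 = 267643/698
nα + ρ     = (539·495 + 343) / 698 = 267148/698
⌊267643/698⌋ = 383,  ⌊267148/698⌋ = 382
s_{539} = 383 − 382 = 1

1
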